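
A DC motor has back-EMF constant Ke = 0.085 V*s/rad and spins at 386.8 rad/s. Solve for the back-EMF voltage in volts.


V_emf = Ke * omega = 0.085*386.8 = 32.8780

32.8780 V


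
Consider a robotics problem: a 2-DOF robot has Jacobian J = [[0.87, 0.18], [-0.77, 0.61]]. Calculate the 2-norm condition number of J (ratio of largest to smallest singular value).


JJ^T eigenvalues: trace(JJ^T) = 1.7543, det(JJ^T) = det(J)^2 = 0.44796249
s_max^2 = (1.7543 + sqrt(1.28571853))/2 = 1.44409765
s_min^2 = (1.7543 - sqrt(1.28571853))/2 = 0.31020235
kappa = s_max/s_min = sqrt(1.44409765/0.31020235) = 2.1576

2.1576


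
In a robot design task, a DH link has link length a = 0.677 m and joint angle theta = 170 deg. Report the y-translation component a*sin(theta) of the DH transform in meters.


a*sin(theta) = 0.677*sin(170 deg) = 0.1176

0.1176 m


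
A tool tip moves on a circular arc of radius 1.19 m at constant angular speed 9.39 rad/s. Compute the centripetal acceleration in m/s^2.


a_c = omega^2 * r = 9.39^2 * 1.19 = 104.9248

104.9248 m/s^2


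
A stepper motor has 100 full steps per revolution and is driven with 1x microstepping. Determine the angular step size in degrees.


step = 360/(100*1) = 360/100 = 3.6000

3.6000 degrees


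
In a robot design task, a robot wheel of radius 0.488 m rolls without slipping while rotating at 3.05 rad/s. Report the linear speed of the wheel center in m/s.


v = omega * r = 3.05 * 0.488 = 1.4884

1.4884 m/s


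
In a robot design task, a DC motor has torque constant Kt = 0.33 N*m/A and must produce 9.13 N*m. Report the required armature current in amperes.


I = tau / Kt = 9.13/0.33 = 27.6667

27.6667 A


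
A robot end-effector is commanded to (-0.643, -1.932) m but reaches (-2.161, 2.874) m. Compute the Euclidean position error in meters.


dx = -2.161 - (-0.643) = -1.5180, dy = 2.874 - (-1.932) = 4.8060
err = sqrt(2.304324 + 23.097636) = 5.0400

5.0400 m


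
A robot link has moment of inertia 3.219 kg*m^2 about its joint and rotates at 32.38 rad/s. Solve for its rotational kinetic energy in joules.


KE = (1/2)*I*omega^2 = 0.5*3.219*32.38^2 = 1687.5035

1687.5035 J


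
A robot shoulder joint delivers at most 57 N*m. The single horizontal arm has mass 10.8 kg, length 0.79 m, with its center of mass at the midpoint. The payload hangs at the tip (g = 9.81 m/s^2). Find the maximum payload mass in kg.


tau_arm = m_arm*g*(L/2) = 10.8*9.81*0.79/2 = 41.8495 N*m
tau_payload = tau_max - tau_arm = 57 - 41.8495 = 15.1505
m_payload = tau_payload / (g*L) = 15.1505 / (9.81*0.79) = 1.9549

1.9549 kg


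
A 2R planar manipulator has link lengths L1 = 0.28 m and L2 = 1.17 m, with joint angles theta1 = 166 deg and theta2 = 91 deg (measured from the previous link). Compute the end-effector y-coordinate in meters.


y = L1*sin(th1) + L2*sin(th1+th2) = 0.28*sin(166 deg) + 1.17*sin(257 deg) = -1.0723

-1.0723 m


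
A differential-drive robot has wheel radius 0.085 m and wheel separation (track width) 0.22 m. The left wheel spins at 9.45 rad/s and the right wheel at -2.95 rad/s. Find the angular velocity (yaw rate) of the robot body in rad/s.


omega = r*(wR - wL)/L = 0.085*(-2.95 - (9.45))/0.22 = -4.7909

-4.7909 rad/s


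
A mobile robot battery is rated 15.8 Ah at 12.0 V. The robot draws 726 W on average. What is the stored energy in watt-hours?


E = capacity * V = 15.8*12.0 = 189.6000

189.6000 Wh


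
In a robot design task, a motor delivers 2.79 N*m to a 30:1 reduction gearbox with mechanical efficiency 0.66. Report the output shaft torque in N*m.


tau_out = tau_in * N * eta = 2.79 * 30 * 0.66 = 55.2420

55.2420 N*m


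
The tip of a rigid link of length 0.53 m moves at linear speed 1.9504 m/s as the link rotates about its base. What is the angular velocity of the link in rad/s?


omega = v / L = 1.9504 / 0.53 = 3.6800

3.6800 rad/s


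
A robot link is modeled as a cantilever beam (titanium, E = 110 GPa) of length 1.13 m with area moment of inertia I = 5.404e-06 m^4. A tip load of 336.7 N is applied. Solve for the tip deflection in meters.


delta = F*L^3/(3*E*I) = 336.7*1.13^3/(3*1.100e+11*5.404e-06)
      = 485.8234199/1783320 = 2.7243e-04

2.7243e-04 m


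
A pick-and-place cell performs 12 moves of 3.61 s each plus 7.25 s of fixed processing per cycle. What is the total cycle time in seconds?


T = 12*3.61 + 7.25 = 50.5700

50.5700 s


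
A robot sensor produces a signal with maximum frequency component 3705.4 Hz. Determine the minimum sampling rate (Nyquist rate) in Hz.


f_s,min = 2*f_max = 2*3705.4 = 7410.8000

7410.8000 Hz


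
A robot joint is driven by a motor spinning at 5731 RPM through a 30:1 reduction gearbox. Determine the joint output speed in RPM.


omega_joint = omega_motor / N = 5731 / 30 = 191.0333

191.0333 RPM


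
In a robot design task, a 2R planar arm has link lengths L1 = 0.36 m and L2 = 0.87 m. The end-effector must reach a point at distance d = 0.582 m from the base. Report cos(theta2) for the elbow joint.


cos(th2) = (d^2 - L1^2 - L2^2)/(2*L1*L2) = (0.582^2 - 0.36^2 - 0.87^2)/(2*0.36*0.87) = -0.8745

-0.8745


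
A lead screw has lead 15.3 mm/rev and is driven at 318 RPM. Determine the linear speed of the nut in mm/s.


v = lead * (RPM/60) = 15.3*318/60 = 81.0900

81.0900 mm/s


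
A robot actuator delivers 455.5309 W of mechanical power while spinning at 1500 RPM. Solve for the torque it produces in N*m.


omega = 1500 * 2*pi/60 = 157.079633 rad/s
tau = P / omega = 455.5309 / 157.079633 = 2.9000

2.9000 N*m


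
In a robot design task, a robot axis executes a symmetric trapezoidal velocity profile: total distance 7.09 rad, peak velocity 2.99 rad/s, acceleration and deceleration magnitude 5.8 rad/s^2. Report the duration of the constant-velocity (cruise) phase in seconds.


t_acc = v/a = 0.515517 s, d_acc = v^2/(2a) = 0.770698 rad each
d_cruise = 7.09 - 2*0.770698 = 5.548604 rad
t_cruise = d_cruise/v = 5.548604/2.99 = 1.8557

1.8557 s


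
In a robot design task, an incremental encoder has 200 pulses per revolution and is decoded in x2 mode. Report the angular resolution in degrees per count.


resolution = 360 / (PPR * 2) = 360 / 400 = 0.9000

0.9000 degrees


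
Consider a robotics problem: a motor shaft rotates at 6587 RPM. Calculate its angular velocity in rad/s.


omega = 6587 * 2*pi/60 = 689.7890

689.7890 rad/s


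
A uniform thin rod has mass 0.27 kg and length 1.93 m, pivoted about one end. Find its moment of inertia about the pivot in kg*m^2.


I = (1/3)*m*L^2 = (1/3)*0.27*1.93^2 = 0.3352

0.3352 kg*m^2


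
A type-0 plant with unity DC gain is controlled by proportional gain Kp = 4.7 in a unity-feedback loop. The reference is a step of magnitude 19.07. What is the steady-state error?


e_ss = R/(1 + Kp) = 19.07/(1 + 4.7) = 19.07/5.7000 = 3.3456

3.3456


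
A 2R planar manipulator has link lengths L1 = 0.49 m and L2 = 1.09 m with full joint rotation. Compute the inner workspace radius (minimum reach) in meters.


r_min = |L1 - L2| = |0.49 - 1.09| = 0.6000

0.6000 m


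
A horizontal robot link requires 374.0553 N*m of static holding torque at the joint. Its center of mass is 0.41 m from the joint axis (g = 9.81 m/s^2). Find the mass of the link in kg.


m = tau / (g*L) = 374.0553 / (9.81 * 0.41) = 93.0000

93.0000 kg


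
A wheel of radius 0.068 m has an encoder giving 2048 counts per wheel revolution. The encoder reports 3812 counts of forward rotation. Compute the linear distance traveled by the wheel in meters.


revs = 3812/2048 = 1.861328
d = revs * 2*pi*r = 1.861328 * 2*pi*0.068 = 0.7953

0.7953 m


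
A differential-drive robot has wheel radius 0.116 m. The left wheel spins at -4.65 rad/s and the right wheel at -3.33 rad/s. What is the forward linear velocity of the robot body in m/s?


v = r*(wR + wL)/2 = 0.116*(-3.33 + -4.65)/2 = -0.4628

-0.4628 m/s


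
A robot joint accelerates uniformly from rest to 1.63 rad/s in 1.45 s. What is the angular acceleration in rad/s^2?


alpha = delta_omega / t = 1.63 / 1.45 = 1.1241

1.1241 rad/s^2


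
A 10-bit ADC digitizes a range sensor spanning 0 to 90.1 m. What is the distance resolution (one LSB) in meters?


res = range / 2^n = 90.1/2^10 = 90.1/1024 = 0.0880

0.0880 m


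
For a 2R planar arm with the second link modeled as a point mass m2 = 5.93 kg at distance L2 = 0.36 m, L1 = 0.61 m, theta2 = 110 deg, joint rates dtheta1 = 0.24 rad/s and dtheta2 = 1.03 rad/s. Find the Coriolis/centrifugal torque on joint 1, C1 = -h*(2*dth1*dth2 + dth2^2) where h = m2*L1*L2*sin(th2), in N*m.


h = m2*L1*L2*sin(th2) = 5.93*0.61*0.36*sin(110 deg) = 1.223694
C1 = -h*(2*0.24*1.03 + 1.03^2) = -1.223694*1.5553 = -1.9032

-1.9032 N*m


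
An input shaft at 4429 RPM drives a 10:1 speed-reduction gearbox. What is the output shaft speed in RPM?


omega_out = omega_in / N = 4429 / 10 = 442.9000

442.9000 RPM


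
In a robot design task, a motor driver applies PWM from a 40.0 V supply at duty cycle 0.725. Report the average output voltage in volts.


V_avg = V_supply * D = 40.0*0.725 = 29.0000

29.0000 V


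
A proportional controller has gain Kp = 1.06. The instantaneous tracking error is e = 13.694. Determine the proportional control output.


u_P = Kp * e = 1.06 * 13.694 = 14.5156

14.5156


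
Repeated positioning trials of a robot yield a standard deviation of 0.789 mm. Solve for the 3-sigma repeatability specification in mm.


repeatability = 3*sigma = 3*0.789 = 2.3670

2.3670 mm


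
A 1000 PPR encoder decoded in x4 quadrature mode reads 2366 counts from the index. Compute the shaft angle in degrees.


angle = counts * 360 / (PPR*4) = 2366 * 360 / 4000 = 212.9400

212.9400 degrees


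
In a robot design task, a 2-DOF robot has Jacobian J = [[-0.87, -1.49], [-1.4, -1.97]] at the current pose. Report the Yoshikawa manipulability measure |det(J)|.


det(J) = -0.87*-1.97 - (-1.49)*(-1.4) = -0.3721
|det(J)| = 0.3721

0.3721


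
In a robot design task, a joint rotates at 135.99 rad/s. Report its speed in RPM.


RPM = 135.99 * 60/(2*pi) = 1298.6088

1298.6088 RPM


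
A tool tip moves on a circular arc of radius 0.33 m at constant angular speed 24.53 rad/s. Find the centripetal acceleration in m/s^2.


a_c = omega^2 * r = 24.53^2 * 0.33 = 198.5679

198.5679 m/s^2


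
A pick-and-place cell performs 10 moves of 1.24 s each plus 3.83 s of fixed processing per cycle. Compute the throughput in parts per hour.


T_cycle = 10*1.24 + 3.83 = 16.2300 s
rate = 3600/T = 221.8115

221.8115 parts/hour


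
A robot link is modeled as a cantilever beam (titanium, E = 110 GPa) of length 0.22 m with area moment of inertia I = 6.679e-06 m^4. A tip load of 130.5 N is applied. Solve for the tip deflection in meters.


delta = F*L^3/(3*E*I) = 130.5*0.22^3/(3*1.100e+11*6.679e-06)
      = 1.389564/2204070 = 6.3045e-07

6.3045e-07 m


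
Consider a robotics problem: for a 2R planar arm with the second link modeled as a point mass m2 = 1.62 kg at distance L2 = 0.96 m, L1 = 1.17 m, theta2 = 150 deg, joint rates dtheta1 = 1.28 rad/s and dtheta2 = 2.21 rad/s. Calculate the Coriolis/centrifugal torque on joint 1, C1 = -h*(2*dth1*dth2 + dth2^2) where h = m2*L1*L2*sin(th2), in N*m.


h = m2*L1*L2*sin(th2) = 1.62*1.17*0.96*sin(150 deg) = 0.909792
C1 = -h*(2*1.28*2.21 + 2.21^2) = -0.909792*10.5417 = -9.5908

-9.5908 N*m


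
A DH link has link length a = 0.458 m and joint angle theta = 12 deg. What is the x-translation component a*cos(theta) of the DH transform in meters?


a*cos(theta) = 0.458*cos(12 deg) = 0.4480

0.4480 m


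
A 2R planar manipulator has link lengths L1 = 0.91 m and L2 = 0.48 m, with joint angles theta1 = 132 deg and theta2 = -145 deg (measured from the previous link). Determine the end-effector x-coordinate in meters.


x = L1*cos(th1) + L2*cos(th1+th2) = 0.91*cos(132 deg) + 0.48*cos(-13 deg) = -0.1412

-0.1412 m


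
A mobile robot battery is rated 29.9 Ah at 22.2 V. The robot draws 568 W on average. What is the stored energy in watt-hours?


E = capacity * V = 29.9*22.2 = 663.7800

663.7800 Wh


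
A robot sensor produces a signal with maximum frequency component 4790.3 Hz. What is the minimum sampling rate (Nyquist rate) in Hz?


f_s,min = 2*f_max = 2*4790.3 = 9580.6000

9580.6000 Hz


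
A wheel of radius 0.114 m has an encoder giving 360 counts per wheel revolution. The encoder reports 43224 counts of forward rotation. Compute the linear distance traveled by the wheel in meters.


revs = 43224/360 = 120.066667
d = revs * 2*pi*r = 120.066667 * 2*pi*0.114 = 86.0017

86.0017 m


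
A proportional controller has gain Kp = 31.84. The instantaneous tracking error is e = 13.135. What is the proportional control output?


u_P = Kp * e = 31.84 * 13.135 = 418.2184

418.2184


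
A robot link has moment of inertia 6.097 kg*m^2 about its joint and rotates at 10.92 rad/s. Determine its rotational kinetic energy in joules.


KE = (1/2)*I*omega^2 = 0.5*6.097*10.92^2 = 363.5227

363.5227 J


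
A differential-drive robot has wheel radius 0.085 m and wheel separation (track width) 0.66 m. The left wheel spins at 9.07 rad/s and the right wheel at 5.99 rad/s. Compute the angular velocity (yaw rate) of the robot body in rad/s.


omega = r*(wR - wL)/L = 0.085*(5.99 - (9.07))/0.66 = -0.3967

-0.3967 rad/s


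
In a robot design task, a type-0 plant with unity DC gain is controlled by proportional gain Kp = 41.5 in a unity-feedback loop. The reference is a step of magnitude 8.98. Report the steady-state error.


e_ss = R/(1 + Kp) = 8.98/(1 + 41.5) = 8.98/42.5000 = 0.2113

0.2113


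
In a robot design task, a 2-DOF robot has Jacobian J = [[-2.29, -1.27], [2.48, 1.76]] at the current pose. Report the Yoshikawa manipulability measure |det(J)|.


det(J) = -2.29*1.76 - (-1.27)*(2.48) = -0.8808
|det(J)| = 0.8808

0.8808


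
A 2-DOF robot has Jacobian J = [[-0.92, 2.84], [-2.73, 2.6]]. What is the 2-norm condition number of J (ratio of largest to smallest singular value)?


JJ^T eigenvalues: trace(JJ^T) = 23.1249, det(JJ^T) = det(J)^2 = 28.74246544
s_max^2 = (23.1249 + sqrt(419.79113825))/2 = 21.80685260
s_min^2 = (23.1249 - sqrt(419.79113825))/2 = 1.31804740
kappa = s_max/s_min = sqrt(21.80685260/1.31804740) = 4.0675

4.0675


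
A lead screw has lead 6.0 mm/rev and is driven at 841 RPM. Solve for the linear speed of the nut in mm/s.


v = lead * (RPM/60) = 6.0*841/60 = 84.1000

84.1000 mm/s


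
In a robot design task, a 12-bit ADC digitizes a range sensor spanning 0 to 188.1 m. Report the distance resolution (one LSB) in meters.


res = range / 2^n = 188.1/2^12 = 188.1/4096 = 0.0459

0.0459 m


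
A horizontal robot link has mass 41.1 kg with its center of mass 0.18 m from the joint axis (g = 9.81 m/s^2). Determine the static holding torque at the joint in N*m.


tau = m*g*L = 41.1 * 9.81 * 0.18 = 72.5744

72.5744 N*m


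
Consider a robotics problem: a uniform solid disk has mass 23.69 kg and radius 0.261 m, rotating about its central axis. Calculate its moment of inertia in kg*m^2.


I = (1/2)*m*R^2 = 0.5*23.69*0.261^2 = 0.8069

0.8069 kg*m^2


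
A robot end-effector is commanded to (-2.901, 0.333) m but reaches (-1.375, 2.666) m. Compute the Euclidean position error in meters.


dx = -1.375 - (-2.901) = 1.5260, dy = 2.666 - (0.333) = 2.3330
err = sqrt(2.328676 + 5.442889) = 2.7878

2.7878 m


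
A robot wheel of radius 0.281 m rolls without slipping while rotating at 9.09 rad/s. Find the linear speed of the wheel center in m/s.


v = omega * r = 9.09 * 0.281 = 2.5543

2.5543 m/s


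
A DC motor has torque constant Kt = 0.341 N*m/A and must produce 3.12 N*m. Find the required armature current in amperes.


I = tau / Kt = 3.12/0.341 = 9.1496

9.1496 A


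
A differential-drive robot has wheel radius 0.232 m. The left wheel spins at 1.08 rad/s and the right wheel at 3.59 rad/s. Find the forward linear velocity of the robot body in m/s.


v = r*(wR + wL)/2 = 0.232*(3.59 + 1.08)/2 = 0.5417

0.5417 m/s


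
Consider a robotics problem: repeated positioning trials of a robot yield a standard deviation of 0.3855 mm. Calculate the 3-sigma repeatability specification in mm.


repeatability = 3*sigma = 3*0.3855 = 1.1565

1.1565 mm


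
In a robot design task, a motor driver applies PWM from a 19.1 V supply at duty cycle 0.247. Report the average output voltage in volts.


V_avg = V_supply * D = 19.1*0.247 = 4.7177

4.7177 V


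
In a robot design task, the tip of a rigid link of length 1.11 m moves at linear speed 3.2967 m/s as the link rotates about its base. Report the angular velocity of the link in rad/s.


omega = v / L = 3.2967 / 1.11 = 2.9700

2.9700 rad/s


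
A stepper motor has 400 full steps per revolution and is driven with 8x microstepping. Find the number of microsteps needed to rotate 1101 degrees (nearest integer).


step_size = 360/(400*8) = 360/3200 = 0.112500 deg
n = 1101/(360/3200) = 1101*3200/360 = 9786.6667 -> 9787

9787 steps


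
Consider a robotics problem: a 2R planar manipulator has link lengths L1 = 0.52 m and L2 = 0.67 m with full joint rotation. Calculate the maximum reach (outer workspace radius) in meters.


r_max = L1 + L2 = 0.52 + 0.67 = 1.1900

1.1900 m


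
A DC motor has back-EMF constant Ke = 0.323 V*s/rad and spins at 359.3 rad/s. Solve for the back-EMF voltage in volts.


V_emf = Ke * omega = 0.323*359.3 = 116.0539

116.0539 V


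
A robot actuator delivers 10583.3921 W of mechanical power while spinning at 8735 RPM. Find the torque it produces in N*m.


omega = 8735 * 2*pi/60 = 914.727061 rad/s
tau = P / omega = 10583.3921 / 914.727061 = 11.5700

11.5700 N*m


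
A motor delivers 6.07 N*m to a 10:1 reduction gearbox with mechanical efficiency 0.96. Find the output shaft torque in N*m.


tau_out = tau_in * N * eta = 6.07 * 10 * 0.96 = 58.2720

58.2720 N*m


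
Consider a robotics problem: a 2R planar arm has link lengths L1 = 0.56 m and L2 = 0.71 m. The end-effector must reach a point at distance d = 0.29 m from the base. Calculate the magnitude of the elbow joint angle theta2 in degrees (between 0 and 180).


cos(th2) = (d^2 - L1^2 - L2^2)/(2*L1*L2) = (0.29^2 - 0.56^2 - 0.71^2)/(2*0.56*0.71) = -0.92253521
th2 = acos(-0.92253521) = 157.2996 deg

157.2996 degrees


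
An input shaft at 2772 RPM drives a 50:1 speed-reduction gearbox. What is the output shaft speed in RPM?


omega_out = omega_in / N = 2772 / 50 = 55.4400

55.4400 RPM


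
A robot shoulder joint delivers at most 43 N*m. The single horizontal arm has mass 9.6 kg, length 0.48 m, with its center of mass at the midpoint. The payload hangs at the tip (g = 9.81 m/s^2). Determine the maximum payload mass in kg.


tau_arm = m_arm*g*(L/2) = 9.6*9.81*0.48/2 = 22.6022 N*m
tau_payload = tau_max - tau_arm = 43 - 22.6022 = 20.3978
m_payload = tau_payload / (g*L) = 20.3978 / (9.81*0.48) = 4.3318

4.3318 kg


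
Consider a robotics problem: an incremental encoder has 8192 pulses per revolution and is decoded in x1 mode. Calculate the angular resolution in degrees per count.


resolution = 360 / (PPR * 1) = 360 / 8192 = 0.0439

0.0439 degrees


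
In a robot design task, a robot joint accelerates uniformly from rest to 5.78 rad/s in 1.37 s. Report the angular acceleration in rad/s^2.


alpha = delta_omega / t = 5.78 / 1.37 = 4.2190

4.2190 rad/s^2


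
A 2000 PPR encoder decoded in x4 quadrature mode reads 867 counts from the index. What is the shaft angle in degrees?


angle = counts * 360 / (PPR*4) = 867 * 360 / 8000 = 39.0150

39.0150 degrees


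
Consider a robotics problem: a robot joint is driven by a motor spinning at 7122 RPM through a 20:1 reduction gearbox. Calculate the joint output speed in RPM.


omega_joint = omega_motor / N = 7122 / 20 = 356.1000

356.1000 RPM


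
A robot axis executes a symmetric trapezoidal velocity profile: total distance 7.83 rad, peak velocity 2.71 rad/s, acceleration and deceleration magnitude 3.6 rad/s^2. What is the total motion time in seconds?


t_acc = v/a = 2.71/3.6 = 0.752778 s
d_acc = v^2/(2a) = 1.020014 rad (each ramp)
d_cruise = 7.83 - 2*1.020014 = 5.789972 rad
t_cruise = 5.789972/2.71 = 2.136521 s
t_total = 2*0.752778 + 2.136521 = 3.6421

3.6421 s


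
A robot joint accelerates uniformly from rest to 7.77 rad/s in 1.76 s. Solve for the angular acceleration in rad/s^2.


alpha = delta_omega / t = 7.77 / 1.76 = 4.4148

4.4148 rad/s^2


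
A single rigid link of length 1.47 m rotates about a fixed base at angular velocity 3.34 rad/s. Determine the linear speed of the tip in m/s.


v = L*omega = 1.47 * 3.34 = 4.9098

4.9098 m/s


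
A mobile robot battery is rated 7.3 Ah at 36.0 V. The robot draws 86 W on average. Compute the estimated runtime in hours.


E = 7.3*36.0 = 262.8000 Wh
t = E/P = 262.8000/86 = 3.0558

3.0558 hours


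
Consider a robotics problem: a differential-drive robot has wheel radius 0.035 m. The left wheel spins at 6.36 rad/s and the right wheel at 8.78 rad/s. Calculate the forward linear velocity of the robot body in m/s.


v = r*(wR + wL)/2 = 0.035*(8.78 + 6.36)/2 = 0.2650

0.2650 m/s


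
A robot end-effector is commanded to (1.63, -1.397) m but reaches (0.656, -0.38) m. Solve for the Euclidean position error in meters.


dx = 0.656 - (1.63) = -0.9740, dy = -0.38 - (-1.397) = 1.0170
err = sqrt(0.948676 + 1.034289) = 1.4082

1.4082 m


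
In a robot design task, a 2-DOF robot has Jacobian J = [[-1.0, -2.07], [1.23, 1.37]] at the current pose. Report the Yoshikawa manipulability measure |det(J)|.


det(J) = -1.0*1.37 - (-2.07)*(1.23) = 1.1761
|det(J)| = 1.1761

1.1761


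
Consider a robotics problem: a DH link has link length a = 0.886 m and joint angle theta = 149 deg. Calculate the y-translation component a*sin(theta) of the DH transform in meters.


a*sin(theta) = 0.886*sin(149 deg) = 0.4563

0.4563 m


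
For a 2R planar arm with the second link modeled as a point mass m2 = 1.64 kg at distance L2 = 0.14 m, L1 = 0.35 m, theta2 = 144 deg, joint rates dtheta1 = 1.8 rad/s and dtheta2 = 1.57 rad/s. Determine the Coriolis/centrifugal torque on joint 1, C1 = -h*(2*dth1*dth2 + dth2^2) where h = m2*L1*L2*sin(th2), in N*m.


h = m2*L1*L2*sin(th2) = 1.64*0.35*0.14*sin(144 deg) = 0.047234
C1 = -h*(2*1.8*1.57 + 1.57^2) = -0.047234*8.1169 = -0.3834

-0.3834 N*m


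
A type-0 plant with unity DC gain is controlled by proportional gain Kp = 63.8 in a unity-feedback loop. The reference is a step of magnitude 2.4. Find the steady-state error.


e_ss = R/(1 + Kp) = 2.4/(1 + 63.8) = 2.4/64.8000 = 0.0370

0.0370


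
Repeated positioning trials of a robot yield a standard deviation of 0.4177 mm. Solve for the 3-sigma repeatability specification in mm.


repeatability = 3*sigma = 3*0.4177 = 1.2531

1.2531 mm


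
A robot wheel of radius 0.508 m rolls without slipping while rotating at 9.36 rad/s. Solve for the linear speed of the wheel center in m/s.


v = omega * r = 9.36 * 0.508 = 4.7549

4.7549 m/s


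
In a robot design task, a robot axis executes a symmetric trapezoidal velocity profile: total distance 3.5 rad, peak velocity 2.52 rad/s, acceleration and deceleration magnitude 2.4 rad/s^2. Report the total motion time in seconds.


t_acc = v/a = 2.52/2.4 = 1.050000 s
d_acc = v^2/(2a) = 1.323000 rad (each ramp)
d_cruise = 3.5 - 2*1.323000 = 0.854000 rad
t_cruise = 0.854000/2.52 = 0.338889 s
t_total = 2*1.050000 + 0.338889 = 2.4389

2.4389 s


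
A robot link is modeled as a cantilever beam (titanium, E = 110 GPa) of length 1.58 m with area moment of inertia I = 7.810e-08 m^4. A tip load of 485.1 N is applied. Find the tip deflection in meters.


delta = F*L^3/(3*E*I) = 485.1*1.58^3/(3*1.100e+11*7.810e-08)
      = 1913.3857512/25773 = 0.0742

0.0742 m


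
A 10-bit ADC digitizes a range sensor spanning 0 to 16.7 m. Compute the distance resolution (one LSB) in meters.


res = range / 2^n = 16.7/2^10 = 16.7/1024 = 0.0163

0.0163 m


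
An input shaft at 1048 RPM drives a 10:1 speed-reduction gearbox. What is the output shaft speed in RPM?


omega_out = omega_in / N = 1048 / 10 = 104.8000

104.8000 RPM


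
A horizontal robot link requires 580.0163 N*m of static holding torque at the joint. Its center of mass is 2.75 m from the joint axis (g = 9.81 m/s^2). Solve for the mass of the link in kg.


m = tau / (g*L) = 580.0163 / (9.81 * 2.75) = 21.5000

21.5000 kg


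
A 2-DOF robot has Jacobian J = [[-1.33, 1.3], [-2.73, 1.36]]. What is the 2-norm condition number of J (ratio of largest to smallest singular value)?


JJ^T eigenvalues: trace(JJ^T) = 12.7614, det(JJ^T) = det(J)^2 = 3.02829604
s_max^2 = (12.7614 + sqrt(150.74014580))/2 = 12.51951393
s_min^2 = (12.7614 - sqrt(150.74014580))/2 = 0.24188607
kappa = s_max/s_min = sqrt(12.51951393/0.24188607) = 7.1943

7.1943


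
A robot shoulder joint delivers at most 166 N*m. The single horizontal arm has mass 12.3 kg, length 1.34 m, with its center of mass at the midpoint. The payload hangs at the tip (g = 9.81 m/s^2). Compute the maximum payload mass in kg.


tau_arm = m_arm*g*(L/2) = 12.3*9.81*1.34/2 = 80.8442 N*m
tau_payload = tau_max - tau_arm = 166 - 80.8442 = 85.1558
m_payload = tau_payload / (g*L) = 85.1558 / (9.81*1.34) = 6.4780

6.4780 kg


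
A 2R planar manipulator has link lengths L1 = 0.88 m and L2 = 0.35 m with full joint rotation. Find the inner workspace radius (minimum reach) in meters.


r_min = |L1 - L2| = |0.88 - 0.35| = 0.5300

0.5300 m


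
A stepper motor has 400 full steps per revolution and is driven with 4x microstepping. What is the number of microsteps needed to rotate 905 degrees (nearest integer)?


step_size = 360/(400*4) = 360/1600 = 0.225000 deg
n = 905/(360/1600) = 905*1600/360 = 4022.2222 -> 4022

4022 steps


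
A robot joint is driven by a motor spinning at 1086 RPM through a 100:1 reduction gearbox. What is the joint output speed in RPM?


omega_joint = omega_motor / N = 1086 / 100 = 10.8600

10.8600 RPM


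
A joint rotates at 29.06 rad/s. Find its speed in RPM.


RPM = 29.06 * 60/(2*pi) = 277.5026

277.5026 RPM


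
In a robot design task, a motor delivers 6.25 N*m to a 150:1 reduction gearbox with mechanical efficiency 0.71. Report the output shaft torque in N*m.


tau_out = tau_in * N * eta = 6.25 * 150 * 0.71 = 665.6250

665.6250 N*m


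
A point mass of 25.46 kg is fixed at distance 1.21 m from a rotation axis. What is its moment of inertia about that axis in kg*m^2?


I = m*r^2 = 25.46*1.21^2 = 37.2760

37.2760 kg*m^2


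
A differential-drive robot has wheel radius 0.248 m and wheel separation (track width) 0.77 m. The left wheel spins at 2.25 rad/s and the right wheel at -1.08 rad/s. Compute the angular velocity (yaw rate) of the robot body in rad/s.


omega = r*(wR - wL)/L = 0.248*(-1.08 - (2.25))/0.77 = -1.0725

-1.0725 rad/s


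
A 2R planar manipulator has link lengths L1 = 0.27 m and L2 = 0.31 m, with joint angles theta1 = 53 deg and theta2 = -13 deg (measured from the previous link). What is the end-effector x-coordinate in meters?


x = L1*cos(th1) + L2*cos(th1+th2) = 0.27*cos(53 deg) + 0.31*cos(40 deg) = 0.4000

0.4000 m


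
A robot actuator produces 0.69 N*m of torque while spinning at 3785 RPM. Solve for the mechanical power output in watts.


omega = 3785 * 2*pi/60 = 396.364273 rad/s
P = tau * omega = 0.69 * 396.364273 = 273.4913

273.4913 W


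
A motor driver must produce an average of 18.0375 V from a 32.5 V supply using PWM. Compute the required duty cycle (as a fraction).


D = V_avg/V_supply = 18.0375/32.5 = 0.5550

0.5550


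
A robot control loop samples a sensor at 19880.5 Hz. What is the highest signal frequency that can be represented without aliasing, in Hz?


f_max = f_s/2 = 19880.5/2 = 9940.2500

9940.2500 Hz


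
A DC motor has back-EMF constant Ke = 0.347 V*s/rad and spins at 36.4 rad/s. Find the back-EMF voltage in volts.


V_emf = Ke * omega = 0.347*36.4 = 12.6308

12.6308 V


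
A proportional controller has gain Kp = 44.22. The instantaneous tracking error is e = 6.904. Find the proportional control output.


u_P = Kp * e = 44.22 * 6.904 = 305.2949

305.2949


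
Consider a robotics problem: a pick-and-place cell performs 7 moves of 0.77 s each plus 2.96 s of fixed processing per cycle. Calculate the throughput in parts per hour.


T_cycle = 7*0.77 + 2.96 = 8.3500 s
rate = 3600/T = 431.1377

431.1377 parts/hour


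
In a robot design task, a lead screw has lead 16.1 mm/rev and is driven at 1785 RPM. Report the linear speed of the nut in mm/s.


v = lead * (RPM/60) = 16.1*1785/60 = 478.9750

478.9750 mm/s


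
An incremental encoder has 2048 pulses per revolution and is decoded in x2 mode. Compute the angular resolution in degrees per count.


resolution = 360 / (PPR * 2) = 360 / 4096 = 0.0879

0.0879 degrees


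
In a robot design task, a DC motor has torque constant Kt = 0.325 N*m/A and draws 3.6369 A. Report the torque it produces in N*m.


tau = Kt * I = 0.325*3.6369 = 1.1820

1.1820 N*m


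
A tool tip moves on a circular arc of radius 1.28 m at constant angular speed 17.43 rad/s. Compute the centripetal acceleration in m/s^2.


a_c = omega^2 * r = 17.43^2 * 1.28 = 388.8703

388.8703 m/s^2


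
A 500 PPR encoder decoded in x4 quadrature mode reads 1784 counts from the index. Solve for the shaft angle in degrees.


angle = counts * 360 / (PPR*4) = 1784 * 360 / 2000 = 321.1200

321.1200 degrees


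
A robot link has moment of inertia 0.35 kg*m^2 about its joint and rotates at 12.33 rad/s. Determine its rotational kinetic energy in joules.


KE = (1/2)*I*omega^2 = 0.5*0.35*12.33^2 = 26.6051

26.6051 J


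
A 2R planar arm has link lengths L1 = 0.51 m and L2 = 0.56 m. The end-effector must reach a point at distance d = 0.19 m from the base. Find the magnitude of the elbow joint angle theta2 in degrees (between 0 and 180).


cos(th2) = (d^2 - L1^2 - L2^2)/(2*L1*L2) = (0.19^2 - 0.51^2 - 0.56^2)/(2*0.51*0.56) = -0.94117647
th2 = acos(-0.94117647) = 160.2501 deg

160.2501 degrees


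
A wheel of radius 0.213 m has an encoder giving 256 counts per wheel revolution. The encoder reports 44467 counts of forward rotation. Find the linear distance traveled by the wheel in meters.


revs = 44467/256 = 173.699219
d = revs * 2*pi*r = 173.699219 * 2*pi*0.213 = 232.4649

232.4649 m


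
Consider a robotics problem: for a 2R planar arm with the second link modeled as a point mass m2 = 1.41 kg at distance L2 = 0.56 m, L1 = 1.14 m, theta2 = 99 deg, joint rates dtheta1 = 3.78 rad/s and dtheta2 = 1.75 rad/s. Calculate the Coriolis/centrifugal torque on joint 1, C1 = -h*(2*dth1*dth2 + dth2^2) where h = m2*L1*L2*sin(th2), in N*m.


h = m2*L1*L2*sin(th2) = 1.41*1.14*0.56*sin(99 deg) = 0.889062
C1 = -h*(2*3.78*1.75 + 1.75^2) = -0.889062*16.2925 = -14.4850

-14.4850 N*m


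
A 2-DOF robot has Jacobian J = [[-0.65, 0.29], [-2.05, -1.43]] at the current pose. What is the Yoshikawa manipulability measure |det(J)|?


det(J) = -0.65*-1.43 - (0.29)*(-2.05) = 1.5240
|det(J)| = 1.5240

1.5240


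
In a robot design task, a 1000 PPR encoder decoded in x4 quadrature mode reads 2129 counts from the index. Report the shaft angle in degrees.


angle = counts * 360 / (PPR*4) = 2129 * 360 / 4000 = 191.6100

191.6100 degrees


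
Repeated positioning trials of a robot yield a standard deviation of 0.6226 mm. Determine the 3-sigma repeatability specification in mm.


repeatability = 3*sigma = 3*0.6226 = 1.8678

1.8678 mm


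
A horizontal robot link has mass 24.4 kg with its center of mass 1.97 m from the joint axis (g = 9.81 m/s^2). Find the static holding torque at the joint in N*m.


tau = m*g*L = 24.4 * 9.81 * 1.97 = 471.5471

471.5471 N*m


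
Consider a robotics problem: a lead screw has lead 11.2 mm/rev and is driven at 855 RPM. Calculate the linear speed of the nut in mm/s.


v = lead * (RPM/60) = 11.2*855/60 = 159.6000

159.6000 mm/s


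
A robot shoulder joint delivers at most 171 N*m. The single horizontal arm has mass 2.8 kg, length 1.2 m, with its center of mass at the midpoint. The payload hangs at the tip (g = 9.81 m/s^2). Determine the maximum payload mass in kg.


tau_arm = m_arm*g*(L/2) = 2.8*9.81*1.2/2 = 16.4808 N*m
tau_payload = tau_max - tau_arm = 171 - 16.4808 = 154.5192
m_payload = tau_payload / (g*L) = 154.5192 / (9.81*1.2) = 13.1260

13.1260 kg


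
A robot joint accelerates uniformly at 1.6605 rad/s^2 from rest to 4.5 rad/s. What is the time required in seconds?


t = delta_omega / alpha = 4.5 / 1.6605 = 2.7100

2.7100 s


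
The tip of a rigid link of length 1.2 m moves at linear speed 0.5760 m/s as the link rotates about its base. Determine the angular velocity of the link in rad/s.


omega = v / L = 0.5760 / 1.2 = 0.4800

0.4800 rad/s


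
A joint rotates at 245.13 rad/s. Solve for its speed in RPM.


RPM = 245.13 * 60/(2*pi) = 2340.8191

2340.8191 RPM


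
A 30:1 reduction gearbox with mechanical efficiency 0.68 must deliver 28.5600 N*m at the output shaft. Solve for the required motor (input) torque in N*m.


tau_in = tau_out / (N * eta) = 28.5600 / (30 * 0.68) = 1.4000

1.4000 N*m


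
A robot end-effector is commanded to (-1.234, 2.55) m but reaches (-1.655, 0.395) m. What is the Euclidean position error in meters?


dx = -1.655 - (-1.234) = -0.4210, dy = 0.395 - (2.55) = -2.1550
err = sqrt(0.177241 + 4.644025) = 2.1957

2.1957 m


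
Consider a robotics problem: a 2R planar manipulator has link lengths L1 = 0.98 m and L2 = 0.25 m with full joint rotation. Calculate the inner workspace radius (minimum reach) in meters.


r_min = |L1 - L2| = |0.98 - 0.25| = 0.7300

0.7300 m


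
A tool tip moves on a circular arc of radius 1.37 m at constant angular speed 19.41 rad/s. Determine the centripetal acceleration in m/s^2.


a_c = omega^2 * r = 19.41^2 * 1.37 = 516.1449

516.1449 m/s^2


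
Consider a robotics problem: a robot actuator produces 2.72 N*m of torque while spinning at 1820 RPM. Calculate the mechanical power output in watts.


omega = 1820 * 2*pi/60 = 190.589954 rad/s
P = tau * omega = 2.72 * 190.589954 = 518.4047

518.4047 W


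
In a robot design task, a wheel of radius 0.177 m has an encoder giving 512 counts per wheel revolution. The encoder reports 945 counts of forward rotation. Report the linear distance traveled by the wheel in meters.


revs = 945/512 = 1.845703
d = revs * 2*pi*r = 1.845703 * 2*pi*0.177 = 2.0527

2.0527 m


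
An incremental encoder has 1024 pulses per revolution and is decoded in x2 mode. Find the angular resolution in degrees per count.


resolution = 360 / (PPR * 2) = 360 / 2048 = 0.1758

0.1758 degrees


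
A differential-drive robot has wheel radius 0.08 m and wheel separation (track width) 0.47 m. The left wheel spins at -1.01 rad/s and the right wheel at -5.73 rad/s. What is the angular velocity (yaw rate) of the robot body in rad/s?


omega = r*(wR - wL)/L = 0.08*(-5.73 - (-1.01))/0.47 = -0.8034

-0.8034 rad/s


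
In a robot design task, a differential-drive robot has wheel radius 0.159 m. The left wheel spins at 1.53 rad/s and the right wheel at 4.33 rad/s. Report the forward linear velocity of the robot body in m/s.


v = r*(wR + wL)/2 = 0.159*(4.33 + 1.53)/2 = 0.4659

0.4659 m/s


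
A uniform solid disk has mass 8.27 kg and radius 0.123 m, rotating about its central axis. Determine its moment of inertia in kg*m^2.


I = (1/2)*m*R^2 = 0.5*8.27*0.123^2 = 0.0626

0.0626 kg*m^2


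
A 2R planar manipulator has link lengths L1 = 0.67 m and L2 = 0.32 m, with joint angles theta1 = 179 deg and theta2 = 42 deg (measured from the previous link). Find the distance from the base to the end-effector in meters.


x = L1*cos(th1) + L2*cos(th1+th2) = -0.911405
y = L1*sin(th1) + L2*sin(th1+th2) = -0.198246
d = sqrt(x^2 + y^2) = sqrt(0.830659 + 0.039301) = 0.9327

0.9327 m


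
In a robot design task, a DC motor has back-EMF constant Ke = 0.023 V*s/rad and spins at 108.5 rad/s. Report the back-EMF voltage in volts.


V_emf = Ke * omega = 0.023*108.5 = 2.4955

2.4955 V


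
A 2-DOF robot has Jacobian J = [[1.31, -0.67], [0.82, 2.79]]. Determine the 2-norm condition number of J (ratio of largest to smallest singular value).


JJ^T eigenvalues: trace(JJ^T) = 10.6215, det(JJ^T) = det(J)^2 = 17.67613849
s_max^2 = (10.6215 + sqrt(42.11170829))/2 = 8.55542673
s_min^2 = (10.6215 - sqrt(42.11170829))/2 = 2.06607327
kappa = s_max/s_min = sqrt(8.55542673/2.06607327) = 2.0349

2.0349


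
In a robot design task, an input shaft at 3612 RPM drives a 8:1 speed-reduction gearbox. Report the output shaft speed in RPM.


omega_out = omega_in / N = 3612 / 8 = 451.5000

451.5000 RPM


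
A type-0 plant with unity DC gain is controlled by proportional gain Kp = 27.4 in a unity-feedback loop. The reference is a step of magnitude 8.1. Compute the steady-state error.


e_ss = R/(1 + Kp) = 8.1/(1 + 27.4) = 8.1/28.4000 = 0.2852

0.2852


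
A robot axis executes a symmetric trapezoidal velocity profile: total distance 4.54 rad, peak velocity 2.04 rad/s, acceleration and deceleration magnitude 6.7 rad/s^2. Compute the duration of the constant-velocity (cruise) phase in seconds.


t_acc = v/a = 0.304478 s, d_acc = v^2/(2a) = 0.310567 rad each
d_cruise = 4.54 - 2*0.310567 = 3.918866 rad
t_cruise = d_cruise/v = 3.918866/2.04 = 1.9210

1.9210 s


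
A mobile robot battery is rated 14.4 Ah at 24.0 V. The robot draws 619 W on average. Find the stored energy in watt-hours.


E = capacity * V = 14.4*24.0 = 345.6000

345.6000 Wh


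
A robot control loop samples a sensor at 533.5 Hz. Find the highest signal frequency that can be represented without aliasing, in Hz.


f_max = f_s/2 = 533.5/2 = 266.7500

266.7500 Hz


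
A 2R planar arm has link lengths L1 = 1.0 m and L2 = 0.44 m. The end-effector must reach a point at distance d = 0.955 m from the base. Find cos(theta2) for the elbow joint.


cos(th2) = (d^2 - L1^2 - L2^2)/(2*L1*L2) = (0.955^2 - 1.0^2 - 0.44^2)/(2*1.0*0.44) = -0.3200

-0.3200


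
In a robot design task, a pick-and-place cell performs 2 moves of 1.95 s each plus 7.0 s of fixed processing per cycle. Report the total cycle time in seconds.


T = 2*1.95 + 7.0 = 10.9000

10.9000 s


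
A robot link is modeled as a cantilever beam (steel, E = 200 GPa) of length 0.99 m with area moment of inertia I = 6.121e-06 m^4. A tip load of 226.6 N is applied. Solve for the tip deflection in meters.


delta = F*L^3/(3*E*I) = 226.6*0.99^3/(3*2.000e+11*6.121e-06)
      = 219.8697534/3672600 = 5.9868e-05

5.9868e-05 m


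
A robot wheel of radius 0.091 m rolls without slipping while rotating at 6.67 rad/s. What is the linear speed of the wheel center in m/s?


v = omega * r = 6.67 * 0.091 = 0.6070

0.6070 m/s


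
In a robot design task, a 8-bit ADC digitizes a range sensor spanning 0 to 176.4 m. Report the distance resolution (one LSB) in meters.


res = range / 2^n = 176.4/2^8 = 176.4/256 = 0.6891

0.6891 m


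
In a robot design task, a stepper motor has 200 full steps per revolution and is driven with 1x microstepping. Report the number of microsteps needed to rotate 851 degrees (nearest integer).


step_size = 360/(200*1) = 360/200 = 1.800000 deg
n = 851/(360/200) = 851*200/360 = 472.7778 -> 473

473 steps


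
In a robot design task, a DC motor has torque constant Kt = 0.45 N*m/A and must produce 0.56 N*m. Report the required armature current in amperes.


I = tau / Kt = 0.56/0.45 = 1.2444

1.2444 A


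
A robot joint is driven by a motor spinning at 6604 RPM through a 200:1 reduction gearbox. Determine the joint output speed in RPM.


omega_joint = omega_motor / N = 6604 / 200 = 33.0200

33.0200 RPM
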